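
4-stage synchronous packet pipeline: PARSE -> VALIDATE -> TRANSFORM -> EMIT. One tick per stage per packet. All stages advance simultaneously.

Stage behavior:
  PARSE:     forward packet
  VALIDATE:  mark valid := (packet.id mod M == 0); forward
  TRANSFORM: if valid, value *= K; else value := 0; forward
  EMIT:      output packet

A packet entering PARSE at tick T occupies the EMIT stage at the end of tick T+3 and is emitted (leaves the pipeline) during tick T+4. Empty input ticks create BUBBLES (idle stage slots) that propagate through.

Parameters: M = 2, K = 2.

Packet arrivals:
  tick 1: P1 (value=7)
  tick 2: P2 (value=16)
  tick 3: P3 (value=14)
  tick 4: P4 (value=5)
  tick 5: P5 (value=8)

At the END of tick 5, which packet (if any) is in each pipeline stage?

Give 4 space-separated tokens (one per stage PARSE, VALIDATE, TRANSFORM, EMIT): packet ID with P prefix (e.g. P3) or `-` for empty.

Answer: P5 P4 P3 P2

Derivation:
Tick 1: [PARSE:P1(v=7,ok=F), VALIDATE:-, TRANSFORM:-, EMIT:-] out:-; in:P1
Tick 2: [PARSE:P2(v=16,ok=F), VALIDATE:P1(v=7,ok=F), TRANSFORM:-, EMIT:-] out:-; in:P2
Tick 3: [PARSE:P3(v=14,ok=F), VALIDATE:P2(v=16,ok=T), TRANSFORM:P1(v=0,ok=F), EMIT:-] out:-; in:P3
Tick 4: [PARSE:P4(v=5,ok=F), VALIDATE:P3(v=14,ok=F), TRANSFORM:P2(v=32,ok=T), EMIT:P1(v=0,ok=F)] out:-; in:P4
Tick 5: [PARSE:P5(v=8,ok=F), VALIDATE:P4(v=5,ok=T), TRANSFORM:P3(v=0,ok=F), EMIT:P2(v=32,ok=T)] out:P1(v=0); in:P5
At end of tick 5: ['P5', 'P4', 'P3', 'P2']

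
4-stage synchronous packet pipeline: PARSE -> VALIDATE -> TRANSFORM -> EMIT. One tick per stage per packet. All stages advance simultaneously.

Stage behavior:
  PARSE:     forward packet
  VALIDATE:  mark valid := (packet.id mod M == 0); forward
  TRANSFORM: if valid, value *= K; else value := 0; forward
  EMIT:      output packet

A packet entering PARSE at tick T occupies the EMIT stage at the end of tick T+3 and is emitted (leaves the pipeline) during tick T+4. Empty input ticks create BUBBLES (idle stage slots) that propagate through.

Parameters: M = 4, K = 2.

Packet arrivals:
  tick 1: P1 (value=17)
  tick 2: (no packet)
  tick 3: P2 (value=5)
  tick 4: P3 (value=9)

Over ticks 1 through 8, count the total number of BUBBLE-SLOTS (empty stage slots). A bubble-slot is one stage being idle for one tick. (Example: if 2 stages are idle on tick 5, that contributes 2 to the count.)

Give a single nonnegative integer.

Answer: 20

Derivation:
Tick 1: [PARSE:P1(v=17,ok=F), VALIDATE:-, TRANSFORM:-, EMIT:-] out:-; bubbles=3
Tick 2: [PARSE:-, VALIDATE:P1(v=17,ok=F), TRANSFORM:-, EMIT:-] out:-; bubbles=3
Tick 3: [PARSE:P2(v=5,ok=F), VALIDATE:-, TRANSFORM:P1(v=0,ok=F), EMIT:-] out:-; bubbles=2
Tick 4: [PARSE:P3(v=9,ok=F), VALIDATE:P2(v=5,ok=F), TRANSFORM:-, EMIT:P1(v=0,ok=F)] out:-; bubbles=1
Tick 5: [PARSE:-, VALIDATE:P3(v=9,ok=F), TRANSFORM:P2(v=0,ok=F), EMIT:-] out:P1(v=0); bubbles=2
Tick 6: [PARSE:-, VALIDATE:-, TRANSFORM:P3(v=0,ok=F), EMIT:P2(v=0,ok=F)] out:-; bubbles=2
Tick 7: [PARSE:-, VALIDATE:-, TRANSFORM:-, EMIT:P3(v=0,ok=F)] out:P2(v=0); bubbles=3
Tick 8: [PARSE:-, VALIDATE:-, TRANSFORM:-, EMIT:-] out:P3(v=0); bubbles=4
Total bubble-slots: 20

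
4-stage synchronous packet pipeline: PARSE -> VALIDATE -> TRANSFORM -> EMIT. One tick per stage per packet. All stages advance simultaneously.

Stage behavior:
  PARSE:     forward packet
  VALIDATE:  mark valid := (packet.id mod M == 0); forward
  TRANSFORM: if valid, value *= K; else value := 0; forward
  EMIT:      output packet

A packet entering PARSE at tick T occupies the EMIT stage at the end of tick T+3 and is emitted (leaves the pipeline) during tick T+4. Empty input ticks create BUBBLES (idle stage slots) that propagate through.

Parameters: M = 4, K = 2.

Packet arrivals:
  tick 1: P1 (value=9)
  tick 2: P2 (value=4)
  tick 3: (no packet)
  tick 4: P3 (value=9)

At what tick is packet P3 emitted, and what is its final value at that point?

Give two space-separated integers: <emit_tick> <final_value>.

Tick 1: [PARSE:P1(v=9,ok=F), VALIDATE:-, TRANSFORM:-, EMIT:-] out:-; in:P1
Tick 2: [PARSE:P2(v=4,ok=F), VALIDATE:P1(v=9,ok=F), TRANSFORM:-, EMIT:-] out:-; in:P2
Tick 3: [PARSE:-, VALIDATE:P2(v=4,ok=F), TRANSFORM:P1(v=0,ok=F), EMIT:-] out:-; in:-
Tick 4: [PARSE:P3(v=9,ok=F), VALIDATE:-, TRANSFORM:P2(v=0,ok=F), EMIT:P1(v=0,ok=F)] out:-; in:P3
Tick 5: [PARSE:-, VALIDATE:P3(v=9,ok=F), TRANSFORM:-, EMIT:P2(v=0,ok=F)] out:P1(v=0); in:-
Tick 6: [PARSE:-, VALIDATE:-, TRANSFORM:P3(v=0,ok=F), EMIT:-] out:P2(v=0); in:-
Tick 7: [PARSE:-, VALIDATE:-, TRANSFORM:-, EMIT:P3(v=0,ok=F)] out:-; in:-
Tick 8: [PARSE:-, VALIDATE:-, TRANSFORM:-, EMIT:-] out:P3(v=0); in:-
P3: arrives tick 4, valid=False (id=3, id%4=3), emit tick 8, final value 0

Answer: 8 0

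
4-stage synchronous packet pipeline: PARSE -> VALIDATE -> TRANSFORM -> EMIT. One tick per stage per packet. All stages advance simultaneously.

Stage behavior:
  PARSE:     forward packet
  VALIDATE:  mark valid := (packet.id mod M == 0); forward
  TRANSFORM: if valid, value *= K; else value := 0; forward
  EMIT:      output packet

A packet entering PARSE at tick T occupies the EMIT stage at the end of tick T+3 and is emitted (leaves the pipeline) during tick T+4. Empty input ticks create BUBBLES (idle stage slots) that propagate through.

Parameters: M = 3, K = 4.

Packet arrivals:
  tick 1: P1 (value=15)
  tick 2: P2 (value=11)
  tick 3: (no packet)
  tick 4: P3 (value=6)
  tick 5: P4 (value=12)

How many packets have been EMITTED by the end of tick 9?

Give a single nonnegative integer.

Tick 1: [PARSE:P1(v=15,ok=F), VALIDATE:-, TRANSFORM:-, EMIT:-] out:-; in:P1
Tick 2: [PARSE:P2(v=11,ok=F), VALIDATE:P1(v=15,ok=F), TRANSFORM:-, EMIT:-] out:-; in:P2
Tick 3: [PARSE:-, VALIDATE:P2(v=11,ok=F), TRANSFORM:P1(v=0,ok=F), EMIT:-] out:-; in:-
Tick 4: [PARSE:P3(v=6,ok=F), VALIDATE:-, TRANSFORM:P2(v=0,ok=F), EMIT:P1(v=0,ok=F)] out:-; in:P3
Tick 5: [PARSE:P4(v=12,ok=F), VALIDATE:P3(v=6,ok=T), TRANSFORM:-, EMIT:P2(v=0,ok=F)] out:P1(v=0); in:P4
Tick 6: [PARSE:-, VALIDATE:P4(v=12,ok=F), TRANSFORM:P3(v=24,ok=T), EMIT:-] out:P2(v=0); in:-
Tick 7: [PARSE:-, VALIDATE:-, TRANSFORM:P4(v=0,ok=F), EMIT:P3(v=24,ok=T)] out:-; in:-
Tick 8: [PARSE:-, VALIDATE:-, TRANSFORM:-, EMIT:P4(v=0,ok=F)] out:P3(v=24); in:-
Tick 9: [PARSE:-, VALIDATE:-, TRANSFORM:-, EMIT:-] out:P4(v=0); in:-
Emitted by tick 9: ['P1', 'P2', 'P3', 'P4']

Answer: 4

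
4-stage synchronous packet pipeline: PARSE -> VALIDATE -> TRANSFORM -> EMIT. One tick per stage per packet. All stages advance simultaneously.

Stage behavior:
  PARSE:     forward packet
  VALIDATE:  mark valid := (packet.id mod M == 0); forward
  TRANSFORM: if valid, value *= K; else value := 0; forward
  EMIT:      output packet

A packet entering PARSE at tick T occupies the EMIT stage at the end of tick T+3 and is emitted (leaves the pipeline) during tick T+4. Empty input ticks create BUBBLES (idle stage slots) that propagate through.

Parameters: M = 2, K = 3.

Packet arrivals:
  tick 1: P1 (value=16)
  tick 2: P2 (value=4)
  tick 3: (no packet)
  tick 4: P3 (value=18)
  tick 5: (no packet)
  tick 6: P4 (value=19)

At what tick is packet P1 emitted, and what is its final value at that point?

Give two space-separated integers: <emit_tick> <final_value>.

Tick 1: [PARSE:P1(v=16,ok=F), VALIDATE:-, TRANSFORM:-, EMIT:-] out:-; in:P1
Tick 2: [PARSE:P2(v=4,ok=F), VALIDATE:P1(v=16,ok=F), TRANSFORM:-, EMIT:-] out:-; in:P2
Tick 3: [PARSE:-, VALIDATE:P2(v=4,ok=T), TRANSFORM:P1(v=0,ok=F), EMIT:-] out:-; in:-
Tick 4: [PARSE:P3(v=18,ok=F), VALIDATE:-, TRANSFORM:P2(v=12,ok=T), EMIT:P1(v=0,ok=F)] out:-; in:P3
Tick 5: [PARSE:-, VALIDATE:P3(v=18,ok=F), TRANSFORM:-, EMIT:P2(v=12,ok=T)] out:P1(v=0); in:-
Tick 6: [PARSE:P4(v=19,ok=F), VALIDATE:-, TRANSFORM:P3(v=0,ok=F), EMIT:-] out:P2(v=12); in:P4
Tick 7: [PARSE:-, VALIDATE:P4(v=19,ok=T), TRANSFORM:-, EMIT:P3(v=0,ok=F)] out:-; in:-
Tick 8: [PARSE:-, VALIDATE:-, TRANSFORM:P4(v=57,ok=T), EMIT:-] out:P3(v=0); in:-
Tick 9: [PARSE:-, VALIDATE:-, TRANSFORM:-, EMIT:P4(v=57,ok=T)] out:-; in:-
Tick 10: [PARSE:-, VALIDATE:-, TRANSFORM:-, EMIT:-] out:P4(v=57); in:-
P1: arrives tick 1, valid=False (id=1, id%2=1), emit tick 5, final value 0

Answer: 5 0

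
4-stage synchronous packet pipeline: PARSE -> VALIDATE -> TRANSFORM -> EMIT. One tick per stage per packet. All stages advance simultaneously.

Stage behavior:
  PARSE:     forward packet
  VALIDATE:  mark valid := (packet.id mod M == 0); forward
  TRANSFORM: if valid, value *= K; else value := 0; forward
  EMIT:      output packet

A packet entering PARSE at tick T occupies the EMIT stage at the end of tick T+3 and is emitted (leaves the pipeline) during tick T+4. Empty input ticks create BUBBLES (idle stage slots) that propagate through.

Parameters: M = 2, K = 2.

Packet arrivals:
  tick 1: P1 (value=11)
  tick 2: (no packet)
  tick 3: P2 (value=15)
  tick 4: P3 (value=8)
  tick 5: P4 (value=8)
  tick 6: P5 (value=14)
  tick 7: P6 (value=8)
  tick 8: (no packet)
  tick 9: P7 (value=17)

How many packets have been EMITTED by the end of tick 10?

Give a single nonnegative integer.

Answer: 5

Derivation:
Tick 1: [PARSE:P1(v=11,ok=F), VALIDATE:-, TRANSFORM:-, EMIT:-] out:-; in:P1
Tick 2: [PARSE:-, VALIDATE:P1(v=11,ok=F), TRANSFORM:-, EMIT:-] out:-; in:-
Tick 3: [PARSE:P2(v=15,ok=F), VALIDATE:-, TRANSFORM:P1(v=0,ok=F), EMIT:-] out:-; in:P2
Tick 4: [PARSE:P3(v=8,ok=F), VALIDATE:P2(v=15,ok=T), TRANSFORM:-, EMIT:P1(v=0,ok=F)] out:-; in:P3
Tick 5: [PARSE:P4(v=8,ok=F), VALIDATE:P3(v=8,ok=F), TRANSFORM:P2(v=30,ok=T), EMIT:-] out:P1(v=0); in:P4
Tick 6: [PARSE:P5(v=14,ok=F), VALIDATE:P4(v=8,ok=T), TRANSFORM:P3(v=0,ok=F), EMIT:P2(v=30,ok=T)] out:-; in:P5
Tick 7: [PARSE:P6(v=8,ok=F), VALIDATE:P5(v=14,ok=F), TRANSFORM:P4(v=16,ok=T), EMIT:P3(v=0,ok=F)] out:P2(v=30); in:P6
Tick 8: [PARSE:-, VALIDATE:P6(v=8,ok=T), TRANSFORM:P5(v=0,ok=F), EMIT:P4(v=16,ok=T)] out:P3(v=0); in:-
Tick 9: [PARSE:P7(v=17,ok=F), VALIDATE:-, TRANSFORM:P6(v=16,ok=T), EMIT:P5(v=0,ok=F)] out:P4(v=16); in:P7
Tick 10: [PARSE:-, VALIDATE:P7(v=17,ok=F), TRANSFORM:-, EMIT:P6(v=16,ok=T)] out:P5(v=0); in:-
Emitted by tick 10: ['P1', 'P2', 'P3', 'P4', 'P5']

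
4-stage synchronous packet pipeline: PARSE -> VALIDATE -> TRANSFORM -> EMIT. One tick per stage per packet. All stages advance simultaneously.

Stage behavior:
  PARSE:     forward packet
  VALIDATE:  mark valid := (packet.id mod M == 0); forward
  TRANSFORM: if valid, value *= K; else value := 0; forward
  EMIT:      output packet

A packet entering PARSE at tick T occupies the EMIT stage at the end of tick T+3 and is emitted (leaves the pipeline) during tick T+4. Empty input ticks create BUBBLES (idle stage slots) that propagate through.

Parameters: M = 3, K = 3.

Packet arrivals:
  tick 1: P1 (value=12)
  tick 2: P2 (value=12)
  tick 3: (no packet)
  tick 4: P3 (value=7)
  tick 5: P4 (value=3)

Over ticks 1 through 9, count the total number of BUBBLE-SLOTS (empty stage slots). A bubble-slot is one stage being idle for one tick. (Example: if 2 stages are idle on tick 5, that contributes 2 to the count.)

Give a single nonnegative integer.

Tick 1: [PARSE:P1(v=12,ok=F), VALIDATE:-, TRANSFORM:-, EMIT:-] out:-; bubbles=3
Tick 2: [PARSE:P2(v=12,ok=F), VALIDATE:P1(v=12,ok=F), TRANSFORM:-, EMIT:-] out:-; bubbles=2
Tick 3: [PARSE:-, VALIDATE:P2(v=12,ok=F), TRANSFORM:P1(v=0,ok=F), EMIT:-] out:-; bubbles=2
Tick 4: [PARSE:P3(v=7,ok=F), VALIDATE:-, TRANSFORM:P2(v=0,ok=F), EMIT:P1(v=0,ok=F)] out:-; bubbles=1
Tick 5: [PARSE:P4(v=3,ok=F), VALIDATE:P3(v=7,ok=T), TRANSFORM:-, EMIT:P2(v=0,ok=F)] out:P1(v=0); bubbles=1
Tick 6: [PARSE:-, VALIDATE:P4(v=3,ok=F), TRANSFORM:P3(v=21,ok=T), EMIT:-] out:P2(v=0); bubbles=2
Tick 7: [PARSE:-, VALIDATE:-, TRANSFORM:P4(v=0,ok=F), EMIT:P3(v=21,ok=T)] out:-; bubbles=2
Tick 8: [PARSE:-, VALIDATE:-, TRANSFORM:-, EMIT:P4(v=0,ok=F)] out:P3(v=21); bubbles=3
Tick 9: [PARSE:-, VALIDATE:-, TRANSFORM:-, EMIT:-] out:P4(v=0); bubbles=4
Total bubble-slots: 20

Answer: 20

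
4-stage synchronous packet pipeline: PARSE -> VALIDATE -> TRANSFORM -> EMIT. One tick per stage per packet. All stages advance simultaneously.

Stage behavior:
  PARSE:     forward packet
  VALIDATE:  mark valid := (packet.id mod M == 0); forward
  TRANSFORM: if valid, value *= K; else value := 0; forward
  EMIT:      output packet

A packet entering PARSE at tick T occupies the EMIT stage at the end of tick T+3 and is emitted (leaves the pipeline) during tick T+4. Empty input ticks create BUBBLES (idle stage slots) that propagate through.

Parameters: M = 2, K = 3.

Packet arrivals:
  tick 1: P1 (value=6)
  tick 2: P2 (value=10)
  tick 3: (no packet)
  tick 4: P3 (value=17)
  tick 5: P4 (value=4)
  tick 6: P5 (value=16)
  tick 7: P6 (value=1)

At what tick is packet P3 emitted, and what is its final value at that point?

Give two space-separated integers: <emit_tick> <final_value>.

Answer: 8 0

Derivation:
Tick 1: [PARSE:P1(v=6,ok=F), VALIDATE:-, TRANSFORM:-, EMIT:-] out:-; in:P1
Tick 2: [PARSE:P2(v=10,ok=F), VALIDATE:P1(v=6,ok=F), TRANSFORM:-, EMIT:-] out:-; in:P2
Tick 3: [PARSE:-, VALIDATE:P2(v=10,ok=T), TRANSFORM:P1(v=0,ok=F), EMIT:-] out:-; in:-
Tick 4: [PARSE:P3(v=17,ok=F), VALIDATE:-, TRANSFORM:P2(v=30,ok=T), EMIT:P1(v=0,ok=F)] out:-; in:P3
Tick 5: [PARSE:P4(v=4,ok=F), VALIDATE:P3(v=17,ok=F), TRANSFORM:-, EMIT:P2(v=30,ok=T)] out:P1(v=0); in:P4
Tick 6: [PARSE:P5(v=16,ok=F), VALIDATE:P4(v=4,ok=T), TRANSFORM:P3(v=0,ok=F), EMIT:-] out:P2(v=30); in:P5
Tick 7: [PARSE:P6(v=1,ok=F), VALIDATE:P5(v=16,ok=F), TRANSFORM:P4(v=12,ok=T), EMIT:P3(v=0,ok=F)] out:-; in:P6
Tick 8: [PARSE:-, VALIDATE:P6(v=1,ok=T), TRANSFORM:P5(v=0,ok=F), EMIT:P4(v=12,ok=T)] out:P3(v=0); in:-
Tick 9: [PARSE:-, VALIDATE:-, TRANSFORM:P6(v=3,ok=T), EMIT:P5(v=0,ok=F)] out:P4(v=12); in:-
Tick 10: [PARSE:-, VALIDATE:-, TRANSFORM:-, EMIT:P6(v=3,ok=T)] out:P5(v=0); in:-
Tick 11: [PARSE:-, VALIDATE:-, TRANSFORM:-, EMIT:-] out:P6(v=3); in:-
P3: arrives tick 4, valid=False (id=3, id%2=1), emit tick 8, final value 0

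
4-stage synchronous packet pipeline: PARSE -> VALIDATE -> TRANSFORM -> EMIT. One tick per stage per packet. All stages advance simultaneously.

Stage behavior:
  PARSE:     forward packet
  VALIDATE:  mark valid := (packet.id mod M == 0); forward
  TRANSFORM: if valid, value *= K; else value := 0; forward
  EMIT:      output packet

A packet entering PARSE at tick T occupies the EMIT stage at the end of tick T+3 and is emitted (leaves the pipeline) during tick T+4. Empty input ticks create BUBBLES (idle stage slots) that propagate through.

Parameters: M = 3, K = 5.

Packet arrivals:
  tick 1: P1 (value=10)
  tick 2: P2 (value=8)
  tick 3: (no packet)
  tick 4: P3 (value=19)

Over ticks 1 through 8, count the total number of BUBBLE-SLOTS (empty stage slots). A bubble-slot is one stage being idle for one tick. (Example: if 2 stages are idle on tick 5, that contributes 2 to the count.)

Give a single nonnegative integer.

Answer: 20

Derivation:
Tick 1: [PARSE:P1(v=10,ok=F), VALIDATE:-, TRANSFORM:-, EMIT:-] out:-; bubbles=3
Tick 2: [PARSE:P2(v=8,ok=F), VALIDATE:P1(v=10,ok=F), TRANSFORM:-, EMIT:-] out:-; bubbles=2
Tick 3: [PARSE:-, VALIDATE:P2(v=8,ok=F), TRANSFORM:P1(v=0,ok=F), EMIT:-] out:-; bubbles=2
Tick 4: [PARSE:P3(v=19,ok=F), VALIDATE:-, TRANSFORM:P2(v=0,ok=F), EMIT:P1(v=0,ok=F)] out:-; bubbles=1
Tick 5: [PARSE:-, VALIDATE:P3(v=19,ok=T), TRANSFORM:-, EMIT:P2(v=0,ok=F)] out:P1(v=0); bubbles=2
Tick 6: [PARSE:-, VALIDATE:-, TRANSFORM:P3(v=95,ok=T), EMIT:-] out:P2(v=0); bubbles=3
Tick 7: [PARSE:-, VALIDATE:-, TRANSFORM:-, EMIT:P3(v=95,ok=T)] out:-; bubbles=3
Tick 8: [PARSE:-, VALIDATE:-, TRANSFORM:-, EMIT:-] out:P3(v=95); bubbles=4
Total bubble-slots: 20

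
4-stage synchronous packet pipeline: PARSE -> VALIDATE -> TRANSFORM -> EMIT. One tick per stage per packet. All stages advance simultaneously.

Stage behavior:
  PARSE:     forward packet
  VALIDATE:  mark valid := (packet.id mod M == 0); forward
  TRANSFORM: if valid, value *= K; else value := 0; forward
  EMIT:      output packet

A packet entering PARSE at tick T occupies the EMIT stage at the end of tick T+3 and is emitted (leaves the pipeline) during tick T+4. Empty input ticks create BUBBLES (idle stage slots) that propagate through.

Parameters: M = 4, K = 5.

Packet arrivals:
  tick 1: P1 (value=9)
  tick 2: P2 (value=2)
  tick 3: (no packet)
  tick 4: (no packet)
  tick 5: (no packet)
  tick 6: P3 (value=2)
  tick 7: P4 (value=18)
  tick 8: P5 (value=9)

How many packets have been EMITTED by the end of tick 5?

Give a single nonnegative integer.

Tick 1: [PARSE:P1(v=9,ok=F), VALIDATE:-, TRANSFORM:-, EMIT:-] out:-; in:P1
Tick 2: [PARSE:P2(v=2,ok=F), VALIDATE:P1(v=9,ok=F), TRANSFORM:-, EMIT:-] out:-; in:P2
Tick 3: [PARSE:-, VALIDATE:P2(v=2,ok=F), TRANSFORM:P1(v=0,ok=F), EMIT:-] out:-; in:-
Tick 4: [PARSE:-, VALIDATE:-, TRANSFORM:P2(v=0,ok=F), EMIT:P1(v=0,ok=F)] out:-; in:-
Tick 5: [PARSE:-, VALIDATE:-, TRANSFORM:-, EMIT:P2(v=0,ok=F)] out:P1(v=0); in:-
Emitted by tick 5: ['P1']

Answer: 1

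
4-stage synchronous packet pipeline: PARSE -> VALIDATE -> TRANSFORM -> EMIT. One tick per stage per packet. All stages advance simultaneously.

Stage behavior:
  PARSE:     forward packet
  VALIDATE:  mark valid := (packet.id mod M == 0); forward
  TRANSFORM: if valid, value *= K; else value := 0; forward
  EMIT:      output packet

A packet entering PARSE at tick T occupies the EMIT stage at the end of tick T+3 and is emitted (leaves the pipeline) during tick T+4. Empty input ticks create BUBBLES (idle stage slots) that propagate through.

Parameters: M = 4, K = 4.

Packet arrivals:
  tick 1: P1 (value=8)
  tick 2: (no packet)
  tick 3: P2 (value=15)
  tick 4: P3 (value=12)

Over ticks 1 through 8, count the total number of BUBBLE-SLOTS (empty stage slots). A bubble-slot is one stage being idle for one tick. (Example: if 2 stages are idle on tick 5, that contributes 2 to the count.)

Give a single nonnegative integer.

Tick 1: [PARSE:P1(v=8,ok=F), VALIDATE:-, TRANSFORM:-, EMIT:-] out:-; bubbles=3
Tick 2: [PARSE:-, VALIDATE:P1(v=8,ok=F), TRANSFORM:-, EMIT:-] out:-; bubbles=3
Tick 3: [PARSE:P2(v=15,ok=F), VALIDATE:-, TRANSFORM:P1(v=0,ok=F), EMIT:-] out:-; bubbles=2
Tick 4: [PARSE:P3(v=12,ok=F), VALIDATE:P2(v=15,ok=F), TRANSFORM:-, EMIT:P1(v=0,ok=F)] out:-; bubbles=1
Tick 5: [PARSE:-, VALIDATE:P3(v=12,ok=F), TRANSFORM:P2(v=0,ok=F), EMIT:-] out:P1(v=0); bubbles=2
Tick 6: [PARSE:-, VALIDATE:-, TRANSFORM:P3(v=0,ok=F), EMIT:P2(v=0,ok=F)] out:-; bubbles=2
Tick 7: [PARSE:-, VALIDATE:-, TRANSFORM:-, EMIT:P3(v=0,ok=F)] out:P2(v=0); bubbles=3
Tick 8: [PARSE:-, VALIDATE:-, TRANSFORM:-, EMIT:-] out:P3(v=0); bubbles=4
Total bubble-slots: 20

Answer: 20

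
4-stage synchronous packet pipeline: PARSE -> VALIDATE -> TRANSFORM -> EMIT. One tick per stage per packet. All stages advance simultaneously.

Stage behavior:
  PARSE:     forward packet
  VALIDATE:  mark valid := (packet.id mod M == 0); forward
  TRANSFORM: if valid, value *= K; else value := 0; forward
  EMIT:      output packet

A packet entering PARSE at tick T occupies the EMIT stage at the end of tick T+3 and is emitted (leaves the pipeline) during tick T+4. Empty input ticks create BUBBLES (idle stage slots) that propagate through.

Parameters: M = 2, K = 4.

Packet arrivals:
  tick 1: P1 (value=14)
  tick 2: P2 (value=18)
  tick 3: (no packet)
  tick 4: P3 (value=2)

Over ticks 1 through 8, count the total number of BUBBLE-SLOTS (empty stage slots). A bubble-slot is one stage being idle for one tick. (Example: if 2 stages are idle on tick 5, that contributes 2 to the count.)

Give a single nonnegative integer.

Tick 1: [PARSE:P1(v=14,ok=F), VALIDATE:-, TRANSFORM:-, EMIT:-] out:-; bubbles=3
Tick 2: [PARSE:P2(v=18,ok=F), VALIDATE:P1(v=14,ok=F), TRANSFORM:-, EMIT:-] out:-; bubbles=2
Tick 3: [PARSE:-, VALIDATE:P2(v=18,ok=T), TRANSFORM:P1(v=0,ok=F), EMIT:-] out:-; bubbles=2
Tick 4: [PARSE:P3(v=2,ok=F), VALIDATE:-, TRANSFORM:P2(v=72,ok=T), EMIT:P1(v=0,ok=F)] out:-; bubbles=1
Tick 5: [PARSE:-, VALIDATE:P3(v=2,ok=F), TRANSFORM:-, EMIT:P2(v=72,ok=T)] out:P1(v=0); bubbles=2
Tick 6: [PARSE:-, VALIDATE:-, TRANSFORM:P3(v=0,ok=F), EMIT:-] out:P2(v=72); bubbles=3
Tick 7: [PARSE:-, VALIDATE:-, TRANSFORM:-, EMIT:P3(v=0,ok=F)] out:-; bubbles=3
Tick 8: [PARSE:-, VALIDATE:-, TRANSFORM:-, EMIT:-] out:P3(v=0); bubbles=4
Total bubble-slots: 20

Answer: 20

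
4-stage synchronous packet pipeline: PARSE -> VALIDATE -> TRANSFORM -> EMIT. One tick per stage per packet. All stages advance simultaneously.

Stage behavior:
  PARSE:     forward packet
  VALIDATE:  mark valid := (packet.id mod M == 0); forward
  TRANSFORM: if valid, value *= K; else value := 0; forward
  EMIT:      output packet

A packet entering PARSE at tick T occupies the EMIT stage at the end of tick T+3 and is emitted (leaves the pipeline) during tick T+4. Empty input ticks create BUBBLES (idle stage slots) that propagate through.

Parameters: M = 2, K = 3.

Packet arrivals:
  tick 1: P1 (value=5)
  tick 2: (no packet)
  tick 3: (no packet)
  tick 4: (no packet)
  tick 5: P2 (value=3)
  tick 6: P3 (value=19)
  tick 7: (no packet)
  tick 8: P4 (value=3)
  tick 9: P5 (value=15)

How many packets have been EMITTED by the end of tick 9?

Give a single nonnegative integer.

Answer: 2

Derivation:
Tick 1: [PARSE:P1(v=5,ok=F), VALIDATE:-, TRANSFORM:-, EMIT:-] out:-; in:P1
Tick 2: [PARSE:-, VALIDATE:P1(v=5,ok=F), TRANSFORM:-, EMIT:-] out:-; in:-
Tick 3: [PARSE:-, VALIDATE:-, TRANSFORM:P1(v=0,ok=F), EMIT:-] out:-; in:-
Tick 4: [PARSE:-, VALIDATE:-, TRANSFORM:-, EMIT:P1(v=0,ok=F)] out:-; in:-
Tick 5: [PARSE:P2(v=3,ok=F), VALIDATE:-, TRANSFORM:-, EMIT:-] out:P1(v=0); in:P2
Tick 6: [PARSE:P3(v=19,ok=F), VALIDATE:P2(v=3,ok=T), TRANSFORM:-, EMIT:-] out:-; in:P3
Tick 7: [PARSE:-, VALIDATE:P3(v=19,ok=F), TRANSFORM:P2(v=9,ok=T), EMIT:-] out:-; in:-
Tick 8: [PARSE:P4(v=3,ok=F), VALIDATE:-, TRANSFORM:P3(v=0,ok=F), EMIT:P2(v=9,ok=T)] out:-; in:P4
Tick 9: [PARSE:P5(v=15,ok=F), VALIDATE:P4(v=3,ok=T), TRANSFORM:-, EMIT:P3(v=0,ok=F)] out:P2(v=9); in:P5
Emitted by tick 9: ['P1', 'P2']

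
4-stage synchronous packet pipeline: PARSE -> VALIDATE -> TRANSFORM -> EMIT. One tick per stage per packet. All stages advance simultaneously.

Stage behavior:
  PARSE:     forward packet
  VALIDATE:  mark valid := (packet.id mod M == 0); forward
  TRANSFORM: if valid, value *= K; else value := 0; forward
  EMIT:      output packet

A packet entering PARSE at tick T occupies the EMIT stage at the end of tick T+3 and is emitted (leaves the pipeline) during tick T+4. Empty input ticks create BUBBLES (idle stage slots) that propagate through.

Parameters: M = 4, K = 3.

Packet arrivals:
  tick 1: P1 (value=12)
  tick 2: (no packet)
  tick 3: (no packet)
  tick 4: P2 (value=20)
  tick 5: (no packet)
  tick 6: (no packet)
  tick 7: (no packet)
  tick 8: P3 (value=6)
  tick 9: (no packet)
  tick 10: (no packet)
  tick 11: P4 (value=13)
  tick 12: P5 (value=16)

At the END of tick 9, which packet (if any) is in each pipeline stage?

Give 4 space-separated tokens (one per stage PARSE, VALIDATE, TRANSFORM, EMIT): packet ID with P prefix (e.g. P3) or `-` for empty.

Tick 1: [PARSE:P1(v=12,ok=F), VALIDATE:-, TRANSFORM:-, EMIT:-] out:-; in:P1
Tick 2: [PARSE:-, VALIDATE:P1(v=12,ok=F), TRANSFORM:-, EMIT:-] out:-; in:-
Tick 3: [PARSE:-, VALIDATE:-, TRANSFORM:P1(v=0,ok=F), EMIT:-] out:-; in:-
Tick 4: [PARSE:P2(v=20,ok=F), VALIDATE:-, TRANSFORM:-, EMIT:P1(v=0,ok=F)] out:-; in:P2
Tick 5: [PARSE:-, VALIDATE:P2(v=20,ok=F), TRANSFORM:-, EMIT:-] out:P1(v=0); in:-
Tick 6: [PARSE:-, VALIDATE:-, TRANSFORM:P2(v=0,ok=F), EMIT:-] out:-; in:-
Tick 7: [PARSE:-, VALIDATE:-, TRANSFORM:-, EMIT:P2(v=0,ok=F)] out:-; in:-
Tick 8: [PARSE:P3(v=6,ok=F), VALIDATE:-, TRANSFORM:-, EMIT:-] out:P2(v=0); in:P3
Tick 9: [PARSE:-, VALIDATE:P3(v=6,ok=F), TRANSFORM:-, EMIT:-] out:-; in:-
At end of tick 9: ['-', 'P3', '-', '-']

Answer: - P3 - -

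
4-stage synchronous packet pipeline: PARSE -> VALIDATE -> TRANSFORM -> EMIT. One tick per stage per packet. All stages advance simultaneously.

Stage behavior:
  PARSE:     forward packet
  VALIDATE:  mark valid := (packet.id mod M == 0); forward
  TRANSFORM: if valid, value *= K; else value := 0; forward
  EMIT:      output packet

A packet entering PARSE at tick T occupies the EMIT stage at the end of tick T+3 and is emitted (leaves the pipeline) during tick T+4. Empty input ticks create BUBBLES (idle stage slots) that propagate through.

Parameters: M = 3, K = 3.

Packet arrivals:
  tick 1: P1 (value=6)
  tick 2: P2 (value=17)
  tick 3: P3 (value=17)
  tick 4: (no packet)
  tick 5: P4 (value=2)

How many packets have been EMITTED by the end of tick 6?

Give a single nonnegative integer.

Answer: 2

Derivation:
Tick 1: [PARSE:P1(v=6,ok=F), VALIDATE:-, TRANSFORM:-, EMIT:-] out:-; in:P1
Tick 2: [PARSE:P2(v=17,ok=F), VALIDATE:P1(v=6,ok=F), TRANSFORM:-, EMIT:-] out:-; in:P2
Tick 3: [PARSE:P3(v=17,ok=F), VALIDATE:P2(v=17,ok=F), TRANSFORM:P1(v=0,ok=F), EMIT:-] out:-; in:P3
Tick 4: [PARSE:-, VALIDATE:P3(v=17,ok=T), TRANSFORM:P2(v=0,ok=F), EMIT:P1(v=0,ok=F)] out:-; in:-
Tick 5: [PARSE:P4(v=2,ok=F), VALIDATE:-, TRANSFORM:P3(v=51,ok=T), EMIT:P2(v=0,ok=F)] out:P1(v=0); in:P4
Tick 6: [PARSE:-, VALIDATE:P4(v=2,ok=F), TRANSFORM:-, EMIT:P3(v=51,ok=T)] out:P2(v=0); in:-
Emitted by tick 6: ['P1', 'P2']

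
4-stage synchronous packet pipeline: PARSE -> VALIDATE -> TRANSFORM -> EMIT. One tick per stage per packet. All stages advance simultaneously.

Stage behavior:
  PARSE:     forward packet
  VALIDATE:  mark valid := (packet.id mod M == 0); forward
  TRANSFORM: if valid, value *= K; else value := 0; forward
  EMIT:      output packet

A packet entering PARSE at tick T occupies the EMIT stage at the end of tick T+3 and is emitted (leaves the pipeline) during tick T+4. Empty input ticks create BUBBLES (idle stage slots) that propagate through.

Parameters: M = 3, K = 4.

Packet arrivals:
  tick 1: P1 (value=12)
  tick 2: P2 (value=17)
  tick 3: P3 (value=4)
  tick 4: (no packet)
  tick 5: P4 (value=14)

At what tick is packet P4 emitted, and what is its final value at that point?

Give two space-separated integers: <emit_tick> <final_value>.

Answer: 9 0

Derivation:
Tick 1: [PARSE:P1(v=12,ok=F), VALIDATE:-, TRANSFORM:-, EMIT:-] out:-; in:P1
Tick 2: [PARSE:P2(v=17,ok=F), VALIDATE:P1(v=12,ok=F), TRANSFORM:-, EMIT:-] out:-; in:P2
Tick 3: [PARSE:P3(v=4,ok=F), VALIDATE:P2(v=17,ok=F), TRANSFORM:P1(v=0,ok=F), EMIT:-] out:-; in:P3
Tick 4: [PARSE:-, VALIDATE:P3(v=4,ok=T), TRANSFORM:P2(v=0,ok=F), EMIT:P1(v=0,ok=F)] out:-; in:-
Tick 5: [PARSE:P4(v=14,ok=F), VALIDATE:-, TRANSFORM:P3(v=16,ok=T), EMIT:P2(v=0,ok=F)] out:P1(v=0); in:P4
Tick 6: [PARSE:-, VALIDATE:P4(v=14,ok=F), TRANSFORM:-, EMIT:P3(v=16,ok=T)] out:P2(v=0); in:-
Tick 7: [PARSE:-, VALIDATE:-, TRANSFORM:P4(v=0,ok=F), EMIT:-] out:P3(v=16); in:-
Tick 8: [PARSE:-, VALIDATE:-, TRANSFORM:-, EMIT:P4(v=0,ok=F)] out:-; in:-
Tick 9: [PARSE:-, VALIDATE:-, TRANSFORM:-, EMIT:-] out:P4(v=0); in:-
P4: arrives tick 5, valid=False (id=4, id%3=1), emit tick 9, final value 0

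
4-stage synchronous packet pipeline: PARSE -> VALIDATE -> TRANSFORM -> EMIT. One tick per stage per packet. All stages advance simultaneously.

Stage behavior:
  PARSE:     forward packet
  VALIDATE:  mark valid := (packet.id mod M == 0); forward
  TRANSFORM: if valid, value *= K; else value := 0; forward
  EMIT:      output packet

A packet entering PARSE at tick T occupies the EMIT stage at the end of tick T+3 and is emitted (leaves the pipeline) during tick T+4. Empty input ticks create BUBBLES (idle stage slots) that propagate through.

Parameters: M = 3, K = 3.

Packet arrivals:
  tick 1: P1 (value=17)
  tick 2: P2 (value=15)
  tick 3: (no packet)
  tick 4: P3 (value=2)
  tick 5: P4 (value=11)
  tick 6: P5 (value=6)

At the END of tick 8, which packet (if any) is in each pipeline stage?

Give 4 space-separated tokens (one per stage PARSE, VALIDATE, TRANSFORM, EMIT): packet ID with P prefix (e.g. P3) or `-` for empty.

Answer: - - P5 P4

Derivation:
Tick 1: [PARSE:P1(v=17,ok=F), VALIDATE:-, TRANSFORM:-, EMIT:-] out:-; in:P1
Tick 2: [PARSE:P2(v=15,ok=F), VALIDATE:P1(v=17,ok=F), TRANSFORM:-, EMIT:-] out:-; in:P2
Tick 3: [PARSE:-, VALIDATE:P2(v=15,ok=F), TRANSFORM:P1(v=0,ok=F), EMIT:-] out:-; in:-
Tick 4: [PARSE:P3(v=2,ok=F), VALIDATE:-, TRANSFORM:P2(v=0,ok=F), EMIT:P1(v=0,ok=F)] out:-; in:P3
Tick 5: [PARSE:P4(v=11,ok=F), VALIDATE:P3(v=2,ok=T), TRANSFORM:-, EMIT:P2(v=0,ok=F)] out:P1(v=0); in:P4
Tick 6: [PARSE:P5(v=6,ok=F), VALIDATE:P4(v=11,ok=F), TRANSFORM:P3(v=6,ok=T), EMIT:-] out:P2(v=0); in:P5
Tick 7: [PARSE:-, VALIDATE:P5(v=6,ok=F), TRANSFORM:P4(v=0,ok=F), EMIT:P3(v=6,ok=T)] out:-; in:-
Tick 8: [PARSE:-, VALIDATE:-, TRANSFORM:P5(v=0,ok=F), EMIT:P4(v=0,ok=F)] out:P3(v=6); in:-
At end of tick 8: ['-', '-', 'P5', 'P4']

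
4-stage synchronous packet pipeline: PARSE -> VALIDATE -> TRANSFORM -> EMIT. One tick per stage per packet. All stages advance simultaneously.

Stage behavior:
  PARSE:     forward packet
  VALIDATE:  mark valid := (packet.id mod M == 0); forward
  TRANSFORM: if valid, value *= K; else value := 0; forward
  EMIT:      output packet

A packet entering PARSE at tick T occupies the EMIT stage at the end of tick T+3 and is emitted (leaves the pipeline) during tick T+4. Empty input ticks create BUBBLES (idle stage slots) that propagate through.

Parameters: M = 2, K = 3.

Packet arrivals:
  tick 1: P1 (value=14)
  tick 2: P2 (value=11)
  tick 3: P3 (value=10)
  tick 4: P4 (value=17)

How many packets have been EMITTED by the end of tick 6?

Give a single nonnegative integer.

Tick 1: [PARSE:P1(v=14,ok=F), VALIDATE:-, TRANSFORM:-, EMIT:-] out:-; in:P1
Tick 2: [PARSE:P2(v=11,ok=F), VALIDATE:P1(v=14,ok=F), TRANSFORM:-, EMIT:-] out:-; in:P2
Tick 3: [PARSE:P3(v=10,ok=F), VALIDATE:P2(v=11,ok=T), TRANSFORM:P1(v=0,ok=F), EMIT:-] out:-; in:P3
Tick 4: [PARSE:P4(v=17,ok=F), VALIDATE:P3(v=10,ok=F), TRANSFORM:P2(v=33,ok=T), EMIT:P1(v=0,ok=F)] out:-; in:P4
Tick 5: [PARSE:-, VALIDATE:P4(v=17,ok=T), TRANSFORM:P3(v=0,ok=F), EMIT:P2(v=33,ok=T)] out:P1(v=0); in:-
Tick 6: [PARSE:-, VALIDATE:-, TRANSFORM:P4(v=51,ok=T), EMIT:P3(v=0,ok=F)] out:P2(v=33); in:-
Emitted by tick 6: ['P1', 'P2']

Answer: 2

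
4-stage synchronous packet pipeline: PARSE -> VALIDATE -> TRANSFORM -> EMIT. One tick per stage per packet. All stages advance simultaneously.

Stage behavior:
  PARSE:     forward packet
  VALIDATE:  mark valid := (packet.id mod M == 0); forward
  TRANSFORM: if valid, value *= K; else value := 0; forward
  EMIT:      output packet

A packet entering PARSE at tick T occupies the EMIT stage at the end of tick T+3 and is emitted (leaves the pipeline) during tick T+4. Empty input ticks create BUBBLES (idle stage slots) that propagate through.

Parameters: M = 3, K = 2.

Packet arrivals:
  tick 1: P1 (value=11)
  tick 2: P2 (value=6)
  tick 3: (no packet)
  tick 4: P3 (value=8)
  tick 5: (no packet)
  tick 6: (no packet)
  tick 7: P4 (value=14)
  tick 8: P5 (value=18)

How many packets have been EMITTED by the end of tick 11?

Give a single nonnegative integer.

Answer: 4

Derivation:
Tick 1: [PARSE:P1(v=11,ok=F), VALIDATE:-, TRANSFORM:-, EMIT:-] out:-; in:P1
Tick 2: [PARSE:P2(v=6,ok=F), VALIDATE:P1(v=11,ok=F), TRANSFORM:-, EMIT:-] out:-; in:P2
Tick 3: [PARSE:-, VALIDATE:P2(v=6,ok=F), TRANSFORM:P1(v=0,ok=F), EMIT:-] out:-; in:-
Tick 4: [PARSE:P3(v=8,ok=F), VALIDATE:-, TRANSFORM:P2(v=0,ok=F), EMIT:P1(v=0,ok=F)] out:-; in:P3
Tick 5: [PARSE:-, VALIDATE:P3(v=8,ok=T), TRANSFORM:-, EMIT:P2(v=0,ok=F)] out:P1(v=0); in:-
Tick 6: [PARSE:-, VALIDATE:-, TRANSFORM:P3(v=16,ok=T), EMIT:-] out:P2(v=0); in:-
Tick 7: [PARSE:P4(v=14,ok=F), VALIDATE:-, TRANSFORM:-, EMIT:P3(v=16,ok=T)] out:-; in:P4
Tick 8: [PARSE:P5(v=18,ok=F), VALIDATE:P4(v=14,ok=F), TRANSFORM:-, EMIT:-] out:P3(v=16); in:P5
Tick 9: [PARSE:-, VALIDATE:P5(v=18,ok=F), TRANSFORM:P4(v=0,ok=F), EMIT:-] out:-; in:-
Tick 10: [PARSE:-, VALIDATE:-, TRANSFORM:P5(v=0,ok=F), EMIT:P4(v=0,ok=F)] out:-; in:-
Tick 11: [PARSE:-, VALIDATE:-, TRANSFORM:-, EMIT:P5(v=0,ok=F)] out:P4(v=0); in:-
Emitted by tick 11: ['P1', 'P2', 'P3', 'P4']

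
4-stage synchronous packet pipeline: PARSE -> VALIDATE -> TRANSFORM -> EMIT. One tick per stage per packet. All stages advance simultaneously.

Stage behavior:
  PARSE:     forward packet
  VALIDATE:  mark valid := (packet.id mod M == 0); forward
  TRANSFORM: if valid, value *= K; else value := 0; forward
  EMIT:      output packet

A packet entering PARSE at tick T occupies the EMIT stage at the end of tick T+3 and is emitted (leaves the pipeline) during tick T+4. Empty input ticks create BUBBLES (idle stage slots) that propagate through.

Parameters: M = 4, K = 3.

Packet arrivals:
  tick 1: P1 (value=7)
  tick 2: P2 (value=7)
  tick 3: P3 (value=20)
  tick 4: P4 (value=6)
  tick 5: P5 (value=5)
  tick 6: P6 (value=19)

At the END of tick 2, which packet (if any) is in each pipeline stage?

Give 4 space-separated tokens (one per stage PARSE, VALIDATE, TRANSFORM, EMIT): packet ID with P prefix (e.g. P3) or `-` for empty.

Tick 1: [PARSE:P1(v=7,ok=F), VALIDATE:-, TRANSFORM:-, EMIT:-] out:-; in:P1
Tick 2: [PARSE:P2(v=7,ok=F), VALIDATE:P1(v=7,ok=F), TRANSFORM:-, EMIT:-] out:-; in:P2
At end of tick 2: ['P2', 'P1', '-', '-']

Answer: P2 P1 - -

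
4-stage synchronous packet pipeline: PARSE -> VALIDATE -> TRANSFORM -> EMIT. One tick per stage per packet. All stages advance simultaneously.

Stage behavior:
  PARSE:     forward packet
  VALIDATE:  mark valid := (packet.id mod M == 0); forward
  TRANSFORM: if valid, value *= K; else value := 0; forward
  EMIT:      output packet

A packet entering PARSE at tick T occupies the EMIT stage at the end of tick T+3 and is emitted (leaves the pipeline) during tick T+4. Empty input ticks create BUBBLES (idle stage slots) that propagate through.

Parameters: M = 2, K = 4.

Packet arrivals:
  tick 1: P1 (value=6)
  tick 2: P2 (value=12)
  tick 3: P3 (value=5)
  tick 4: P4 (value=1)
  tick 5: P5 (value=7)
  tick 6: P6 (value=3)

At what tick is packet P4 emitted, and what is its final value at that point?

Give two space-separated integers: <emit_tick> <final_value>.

Tick 1: [PARSE:P1(v=6,ok=F), VALIDATE:-, TRANSFORM:-, EMIT:-] out:-; in:P1
Tick 2: [PARSE:P2(v=12,ok=F), VALIDATE:P1(v=6,ok=F), TRANSFORM:-, EMIT:-] out:-; in:P2
Tick 3: [PARSE:P3(v=5,ok=F), VALIDATE:P2(v=12,ok=T), TRANSFORM:P1(v=0,ok=F), EMIT:-] out:-; in:P3
Tick 4: [PARSE:P4(v=1,ok=F), VALIDATE:P3(v=5,ok=F), TRANSFORM:P2(v=48,ok=T), EMIT:P1(v=0,ok=F)] out:-; in:P4
Tick 5: [PARSE:P5(v=7,ok=F), VALIDATE:P4(v=1,ok=T), TRANSFORM:P3(v=0,ok=F), EMIT:P2(v=48,ok=T)] out:P1(v=0); in:P5
Tick 6: [PARSE:P6(v=3,ok=F), VALIDATE:P5(v=7,ok=F), TRANSFORM:P4(v=4,ok=T), EMIT:P3(v=0,ok=F)] out:P2(v=48); in:P6
Tick 7: [PARSE:-, VALIDATE:P6(v=3,ok=T), TRANSFORM:P5(v=0,ok=F), EMIT:P4(v=4,ok=T)] out:P3(v=0); in:-
Tick 8: [PARSE:-, VALIDATE:-, TRANSFORM:P6(v=12,ok=T), EMIT:P5(v=0,ok=F)] out:P4(v=4); in:-
Tick 9: [PARSE:-, VALIDATE:-, TRANSFORM:-, EMIT:P6(v=12,ok=T)] out:P5(v=0); in:-
Tick 10: [PARSE:-, VALIDATE:-, TRANSFORM:-, EMIT:-] out:P6(v=12); in:-
P4: arrives tick 4, valid=True (id=4, id%2=0), emit tick 8, final value 4

Answer: 8 4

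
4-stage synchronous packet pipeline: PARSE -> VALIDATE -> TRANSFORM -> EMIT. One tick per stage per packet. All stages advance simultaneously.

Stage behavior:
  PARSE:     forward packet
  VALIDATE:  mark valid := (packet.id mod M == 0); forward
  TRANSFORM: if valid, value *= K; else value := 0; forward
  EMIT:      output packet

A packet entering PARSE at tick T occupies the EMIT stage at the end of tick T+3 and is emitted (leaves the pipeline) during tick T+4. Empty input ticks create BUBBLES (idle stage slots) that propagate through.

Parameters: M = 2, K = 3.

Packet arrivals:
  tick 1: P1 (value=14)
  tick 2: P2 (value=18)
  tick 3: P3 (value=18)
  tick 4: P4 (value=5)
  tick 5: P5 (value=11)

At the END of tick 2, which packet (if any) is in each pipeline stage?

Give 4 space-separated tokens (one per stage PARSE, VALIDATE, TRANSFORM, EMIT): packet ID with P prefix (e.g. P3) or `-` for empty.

Answer: P2 P1 - -

Derivation:
Tick 1: [PARSE:P1(v=14,ok=F), VALIDATE:-, TRANSFORM:-, EMIT:-] out:-; in:P1
Tick 2: [PARSE:P2(v=18,ok=F), VALIDATE:P1(v=14,ok=F), TRANSFORM:-, EMIT:-] out:-; in:P2
At end of tick 2: ['P2', 'P1', '-', '-']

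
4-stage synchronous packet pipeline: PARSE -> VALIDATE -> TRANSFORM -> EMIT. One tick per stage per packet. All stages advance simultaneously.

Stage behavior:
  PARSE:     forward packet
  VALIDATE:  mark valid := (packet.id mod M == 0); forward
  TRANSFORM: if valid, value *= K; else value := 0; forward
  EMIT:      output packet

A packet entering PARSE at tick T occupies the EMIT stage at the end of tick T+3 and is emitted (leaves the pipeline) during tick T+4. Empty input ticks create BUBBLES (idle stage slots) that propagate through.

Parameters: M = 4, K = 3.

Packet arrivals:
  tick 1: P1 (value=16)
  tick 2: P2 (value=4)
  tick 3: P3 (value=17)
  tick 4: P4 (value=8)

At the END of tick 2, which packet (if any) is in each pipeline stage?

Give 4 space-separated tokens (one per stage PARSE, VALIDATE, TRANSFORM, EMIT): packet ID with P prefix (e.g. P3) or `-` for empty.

Tick 1: [PARSE:P1(v=16,ok=F), VALIDATE:-, TRANSFORM:-, EMIT:-] out:-; in:P1
Tick 2: [PARSE:P2(v=4,ok=F), VALIDATE:P1(v=16,ok=F), TRANSFORM:-, EMIT:-] out:-; in:P2
At end of tick 2: ['P2', 'P1', '-', '-']

Answer: P2 P1 - -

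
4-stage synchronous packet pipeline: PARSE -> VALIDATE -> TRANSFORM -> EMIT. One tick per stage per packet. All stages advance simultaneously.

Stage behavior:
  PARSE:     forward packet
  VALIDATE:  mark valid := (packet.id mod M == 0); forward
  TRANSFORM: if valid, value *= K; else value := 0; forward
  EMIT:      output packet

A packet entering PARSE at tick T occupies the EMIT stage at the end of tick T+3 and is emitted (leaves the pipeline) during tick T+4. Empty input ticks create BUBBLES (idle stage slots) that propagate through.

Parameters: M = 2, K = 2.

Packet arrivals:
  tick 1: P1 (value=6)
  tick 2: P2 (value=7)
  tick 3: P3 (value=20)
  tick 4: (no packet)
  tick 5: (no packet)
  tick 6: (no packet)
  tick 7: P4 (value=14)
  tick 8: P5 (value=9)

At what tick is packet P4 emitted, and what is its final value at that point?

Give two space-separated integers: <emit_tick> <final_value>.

Tick 1: [PARSE:P1(v=6,ok=F), VALIDATE:-, TRANSFORM:-, EMIT:-] out:-; in:P1
Tick 2: [PARSE:P2(v=7,ok=F), VALIDATE:P1(v=6,ok=F), TRANSFORM:-, EMIT:-] out:-; in:P2
Tick 3: [PARSE:P3(v=20,ok=F), VALIDATE:P2(v=7,ok=T), TRANSFORM:P1(v=0,ok=F), EMIT:-] out:-; in:P3
Tick 4: [PARSE:-, VALIDATE:P3(v=20,ok=F), TRANSFORM:P2(v=14,ok=T), EMIT:P1(v=0,ok=F)] out:-; in:-
Tick 5: [PARSE:-, VALIDATE:-, TRANSFORM:P3(v=0,ok=F), EMIT:P2(v=14,ok=T)] out:P1(v=0); in:-
Tick 6: [PARSE:-, VALIDATE:-, TRANSFORM:-, EMIT:P3(v=0,ok=F)] out:P2(v=14); in:-
Tick 7: [PARSE:P4(v=14,ok=F), VALIDATE:-, TRANSFORM:-, EMIT:-] out:P3(v=0); in:P4
Tick 8: [PARSE:P5(v=9,ok=F), VALIDATE:P4(v=14,ok=T), TRANSFORM:-, EMIT:-] out:-; in:P5
Tick 9: [PARSE:-, VALIDATE:P5(v=9,ok=F), TRANSFORM:P4(v=28,ok=T), EMIT:-] out:-; in:-
Tick 10: [PARSE:-, VALIDATE:-, TRANSFORM:P5(v=0,ok=F), EMIT:P4(v=28,ok=T)] out:-; in:-
Tick 11: [PARSE:-, VALIDATE:-, TRANSFORM:-, EMIT:P5(v=0,ok=F)] out:P4(v=28); in:-
Tick 12: [PARSE:-, VALIDATE:-, TRANSFORM:-, EMIT:-] out:P5(v=0); in:-
P4: arrives tick 7, valid=True (id=4, id%2=0), emit tick 11, final value 28

Answer: 11 28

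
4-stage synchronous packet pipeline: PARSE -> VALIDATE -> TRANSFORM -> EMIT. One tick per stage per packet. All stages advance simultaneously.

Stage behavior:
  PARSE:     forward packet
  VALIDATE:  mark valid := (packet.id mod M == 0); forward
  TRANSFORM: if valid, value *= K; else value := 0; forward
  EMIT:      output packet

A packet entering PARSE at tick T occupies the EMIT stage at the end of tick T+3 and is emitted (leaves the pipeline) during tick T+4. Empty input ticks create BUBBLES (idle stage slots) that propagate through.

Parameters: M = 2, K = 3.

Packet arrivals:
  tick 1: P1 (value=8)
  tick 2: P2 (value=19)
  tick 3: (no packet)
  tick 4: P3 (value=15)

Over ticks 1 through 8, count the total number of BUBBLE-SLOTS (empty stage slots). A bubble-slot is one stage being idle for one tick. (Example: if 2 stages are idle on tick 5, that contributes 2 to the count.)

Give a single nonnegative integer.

Answer: 20

Derivation:
Tick 1: [PARSE:P1(v=8,ok=F), VALIDATE:-, TRANSFORM:-, EMIT:-] out:-; bubbles=3
Tick 2: [PARSE:P2(v=19,ok=F), VALIDATE:P1(v=8,ok=F), TRANSFORM:-, EMIT:-] out:-; bubbles=2
Tick 3: [PARSE:-, VALIDATE:P2(v=19,ok=T), TRANSFORM:P1(v=0,ok=F), EMIT:-] out:-; bubbles=2
Tick 4: [PARSE:P3(v=15,ok=F), VALIDATE:-, TRANSFORM:P2(v=57,ok=T), EMIT:P1(v=0,ok=F)] out:-; bubbles=1
Tick 5: [PARSE:-, VALIDATE:P3(v=15,ok=F), TRANSFORM:-, EMIT:P2(v=57,ok=T)] out:P1(v=0); bubbles=2
Tick 6: [PARSE:-, VALIDATE:-, TRANSFORM:P3(v=0,ok=F), EMIT:-] out:P2(v=57); bubbles=3
Tick 7: [PARSE:-, VALIDATE:-, TRANSFORM:-, EMIT:P3(v=0,ok=F)] out:-; bubbles=3
Tick 8: [PARSE:-, VALIDATE:-, TRANSFORM:-, EMIT:-] out:P3(v=0); bubbles=4
Total bubble-slots: 20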